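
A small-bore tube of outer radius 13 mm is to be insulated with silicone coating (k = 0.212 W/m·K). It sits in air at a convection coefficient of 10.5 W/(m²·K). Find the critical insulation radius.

r_cr ≈ 20.2 mm

For a cylinder r_cr = k/h = 0.212/10.5
r_cr = 20.2 mm; since the bare radius (13 mm) is below r_cr, adding a thin layer of insulation will *increase* heat loss.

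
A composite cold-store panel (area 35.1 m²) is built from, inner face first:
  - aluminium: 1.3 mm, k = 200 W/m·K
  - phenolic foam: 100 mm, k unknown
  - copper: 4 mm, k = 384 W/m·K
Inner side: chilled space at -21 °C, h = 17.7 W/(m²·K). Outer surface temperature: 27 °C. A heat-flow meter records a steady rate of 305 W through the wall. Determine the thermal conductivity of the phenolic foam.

Model the wall as resistances in series:
R_inner film = 1/(h_i·A) = 1/(17.7×35.1) = 0.00161 K/W
R_aluminium = L/(kA) = 0.0013/(200×35.1) = 1.852×10^-7 K/W
R_copper = L/(kA) = 0.004/(384×35.1) = 2.968×10^-7 K/W
Sum of known resistances R_other = 0.00161 K/W
Total R = ΔT/Q = 48/305 = 0.1574 K/W
R_phenolic foam = R_total − R_other = 0.1558 K/W
k = L/(R·A) = 0.1/(0.1558×35.1)

k ≈ 0.0183 W/(m·K)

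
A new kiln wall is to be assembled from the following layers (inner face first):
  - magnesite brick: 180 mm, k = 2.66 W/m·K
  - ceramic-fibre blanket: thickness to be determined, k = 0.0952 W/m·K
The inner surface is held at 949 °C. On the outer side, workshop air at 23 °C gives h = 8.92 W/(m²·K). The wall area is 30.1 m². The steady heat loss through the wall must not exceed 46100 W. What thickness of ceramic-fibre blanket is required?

L ≈ 40.4 mm

Thermal resistances in series:
R_magnesite brick = L/(kA) = 0.18/(2.66×30.1) = 0.002248 K/W
R_outer film = 1/(h_o·A) = 1/(8.92×30.1) = 0.003725 K/W
Sum of the known resistances R_other = 0.005973 K/W
Required total resistance R_tot = ΔT/Q_allow = 926/46100 = 0.02009 K/W
R_ceramic-fibre blanket = R_tot − R_other = 0.01411 K/W
L = R·k·A = 0.01411×0.0952×30.1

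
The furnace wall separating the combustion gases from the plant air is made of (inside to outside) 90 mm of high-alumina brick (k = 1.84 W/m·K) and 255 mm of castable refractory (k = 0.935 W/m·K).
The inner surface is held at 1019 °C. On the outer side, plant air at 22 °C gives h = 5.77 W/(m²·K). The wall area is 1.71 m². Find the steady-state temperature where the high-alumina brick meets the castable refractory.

T ≈ 920 °C

Series thermal resistances:
R_high-alumina brick = L/(kA) = 0.09/(1.84×1.71) = 0.0286 K/W
R_castable refractory = L/(kA) = 0.255/(0.935×1.71) = 0.1595 K/W
R_outer film = 1/(h_o·A) = 1/(5.77×1.71) = 0.1014 K/W
R_total = 0.2894 K/W;  Q = ΔT/R_total = 997/0.2894 = 3445 W
T_interface = T_inner − Q·ΣR(inner→interface) = 1019 − 3440×0.0286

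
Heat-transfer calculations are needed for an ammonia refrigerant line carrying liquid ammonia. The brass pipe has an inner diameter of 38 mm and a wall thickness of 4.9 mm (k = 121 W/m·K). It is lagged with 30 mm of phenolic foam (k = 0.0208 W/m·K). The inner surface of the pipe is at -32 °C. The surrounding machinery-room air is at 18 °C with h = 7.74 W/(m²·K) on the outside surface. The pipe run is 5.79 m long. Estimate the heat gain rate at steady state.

Radial resistances (cylindrical: R_cond = ln(r_o/r_i)/(2πkL), R_conv = 1/(h·2πrL)):
R_brass pipe wall = ln(23.9/19)/(2π×121×5.79) = 5.212×10^-5 K/W
R_phenolic foam = ln(53.9/23.9)/(2π×0.0208×5.79) = 1.075 K/W
R_outer film = 1/(h_o·2πr_oL) = 1/(7.74×2π×0.0539×5.79) = 0.06589 K/W
R_total = 1.141 K/W
Q = ΔT/R_total = 50/1.141

Q ≈ 43.8 W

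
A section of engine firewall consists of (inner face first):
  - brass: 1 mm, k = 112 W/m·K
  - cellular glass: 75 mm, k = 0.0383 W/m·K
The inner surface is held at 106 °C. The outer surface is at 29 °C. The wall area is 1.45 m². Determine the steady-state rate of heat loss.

Q ≈ 57 W

Series thermal resistances:
R_brass = L/(kA) = 0.001/(112×1.45) = 6.158×10^-6 K/W
R_cellular glass = L/(kA) = 0.075/(0.0383×1.45) = 1.35 K/W
R_total = 1.351 K/W
Q = ΔT / R_total = 77 / 1.351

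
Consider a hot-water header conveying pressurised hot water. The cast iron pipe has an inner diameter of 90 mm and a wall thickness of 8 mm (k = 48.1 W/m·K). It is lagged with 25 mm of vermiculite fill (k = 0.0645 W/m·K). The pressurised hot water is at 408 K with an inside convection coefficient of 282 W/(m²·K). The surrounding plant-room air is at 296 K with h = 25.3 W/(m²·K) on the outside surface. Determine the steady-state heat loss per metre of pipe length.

For a radial system each layer contributes R = ln(r_out/r_in)/(2πkL); films add R = 1/(hA).
R_inner film = 1/(h_i·2πr₁L) = 1/(282×2π×0.045×1) = 0.01254 K/W
R_cast iron pipe wall = ln(53/45)/(2π×48.1×1) = 5.414×10^-4 K/W
R_vermiculite fill = ln(78/53)/(2π×0.0645×1) = 0.9535 K/W
R_outer film = 1/(h_o·2πr_oL) = 1/(25.3×2π×0.078×1) = 0.08065 K/W
R_total = 1.047 K/W
Q = ΔT/R_total = 112/1.047

q′ ≈ 107 W/m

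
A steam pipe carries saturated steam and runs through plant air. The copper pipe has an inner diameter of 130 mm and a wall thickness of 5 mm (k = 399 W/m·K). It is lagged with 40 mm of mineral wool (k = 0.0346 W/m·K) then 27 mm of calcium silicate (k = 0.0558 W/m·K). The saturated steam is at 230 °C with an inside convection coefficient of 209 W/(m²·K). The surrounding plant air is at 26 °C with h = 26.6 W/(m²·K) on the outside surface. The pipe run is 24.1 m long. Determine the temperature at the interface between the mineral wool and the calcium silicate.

For a radial system each layer contributes R = ln(r_out/r_in)/(2πkL); films add R = 1/(hA).
R_inner film = 1/(h_i·2πr₁L) = 1/(209×2π×0.065×24.1) = 4.861×10^-4 K/W
R_copper pipe wall = ln(70/65)/(2π×399×24.1) = 1.227×10^-6 K/W
R_mineral wool = ln(110/70)/(2π×0.0346×24.1) = 0.08627 K/W
R_calcium silicate = ln(137/110)/(2π×0.0558×24.1) = 0.02598 K/W
R_outer film = 1/(h_o·2πr_oL) = 1/(26.6×2π×0.137×24.1) = 0.001812 K/W
R_total = 0.1145 K/W
Q = ΔT/R_total = 204/0.1145
Q = 1780 W
T_interface = T_inner − Q·ΣR(inner→interface) = 230 − 1780×0.08676

T ≈ 75.5 °C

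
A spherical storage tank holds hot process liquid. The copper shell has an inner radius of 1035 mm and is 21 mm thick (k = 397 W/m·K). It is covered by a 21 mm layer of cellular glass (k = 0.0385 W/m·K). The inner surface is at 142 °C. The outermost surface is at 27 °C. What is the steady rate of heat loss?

Each spherical layer contributes R = (1/r_i − 1/r_o)/(4πk):
R_copper shell = (1/1.035 − 1/1.056)/(4π×397) = 3.851×10^-6 K/W
R_cellular glass = (1/1.056 − 1/1.077)/(4π×0.0385) = 0.03817 K/W
R_total = 0.03817 K/W
Q = ΔT/R_total = 115/0.03817

Q ≈ 3010 W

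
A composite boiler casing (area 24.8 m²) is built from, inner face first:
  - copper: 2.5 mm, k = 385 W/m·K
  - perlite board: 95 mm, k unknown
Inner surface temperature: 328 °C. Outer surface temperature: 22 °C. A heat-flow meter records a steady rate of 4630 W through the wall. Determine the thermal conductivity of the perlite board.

k ≈ 0.058 W/(m·K)

Using the resistance-network approach (series):
R_copper = L/(kA) = 0.0025/(385×24.8) = 2.618×10^-7 K/W
Sum of known resistances R_other = 2.618×10^-7 K/W
Total R = ΔT/Q = 306/4630 = 0.06609 K/W
R_perlite board = R_total − R_other = 0.06609 K/W
k = L/(R·A) = 0.095/(0.06609×24.8)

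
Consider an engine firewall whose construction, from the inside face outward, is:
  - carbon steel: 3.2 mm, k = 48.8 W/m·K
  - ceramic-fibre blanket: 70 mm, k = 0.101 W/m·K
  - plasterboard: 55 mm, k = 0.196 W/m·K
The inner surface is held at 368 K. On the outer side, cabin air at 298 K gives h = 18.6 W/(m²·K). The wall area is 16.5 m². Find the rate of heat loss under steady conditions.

Treating each layer as a thermal resistance in series:
R_carbon steel = L/(kA) = 0.0032/(48.8×16.5) = 3.974×10^-6 K/W
R_ceramic-fibre blanket = L/(kA) = 0.07/(0.101×16.5) = 0.042 K/W
R_plasterboard = L/(kA) = 0.055/(0.196×16.5) = 0.01701 K/W
R_outer film = 1/(h_o·A) = 1/(18.6×16.5) = 0.003258 K/W
R_total = 0.06227 K/W
Q = ΔT / R_total = 70 / 0.06227

Q ≈ 1120 W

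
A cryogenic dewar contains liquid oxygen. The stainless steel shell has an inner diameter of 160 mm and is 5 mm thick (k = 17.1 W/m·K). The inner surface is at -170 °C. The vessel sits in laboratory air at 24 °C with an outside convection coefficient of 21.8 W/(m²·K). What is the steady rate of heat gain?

Q ≈ 381 W

For a spherical shell R = (1/r₁ − 1/r₂)/(4πk); film R = 1/(h·4πr²). In series:
R_stainless steel shell = (1/0.08 − 1/0.085)/(4π×17.1) = 0.003422 K/W
R_outer film = 1/(h·4πr_o²) = 1/(21.8×4π×0.085²) = 0.5052 K/W
R_total = 0.5087 K/W
Q = ΔT/R_total = 194/0.5087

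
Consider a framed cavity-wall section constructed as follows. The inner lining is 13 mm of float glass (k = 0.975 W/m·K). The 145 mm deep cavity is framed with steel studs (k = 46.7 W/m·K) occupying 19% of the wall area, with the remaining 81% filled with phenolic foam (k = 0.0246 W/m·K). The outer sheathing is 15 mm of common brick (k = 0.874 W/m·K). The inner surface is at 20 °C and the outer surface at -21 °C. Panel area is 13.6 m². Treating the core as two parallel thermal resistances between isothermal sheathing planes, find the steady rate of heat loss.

Sheathing layers in series; stud and cavity paths in parallel between them.
R_inner = 0.013/(0.975×13.6) = 9.804×10^-4 K/W
R_stud  = 0.145/(46.7×0.19×13.6) = 0.001202 K/W
R_cav   = 0.145/(0.0246×0.81×13.6) = 0.5351 K/W
1/R_core = 1/R_stud + 1/R_cav → R_core = 0.001199 K/W
R_outer = 0.015/(0.874×13.6) = 0.001262 K/W
R_total = 0.003441 K/W
Q = ΔT/R_total = 41/0.003441

Q ≈ 11900 W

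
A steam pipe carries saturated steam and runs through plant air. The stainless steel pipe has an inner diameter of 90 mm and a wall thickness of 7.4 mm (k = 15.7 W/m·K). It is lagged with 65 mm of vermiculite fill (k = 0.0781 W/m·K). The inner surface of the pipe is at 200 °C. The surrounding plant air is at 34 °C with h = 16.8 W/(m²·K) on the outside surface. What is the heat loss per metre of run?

q′ ≈ 96.2 W/m

Cylindrical conduction, so R = ln(r₂/r₁)/(2πkL) per layer, in series:
R_stainless steel pipe wall = ln(52.4/45)/(2π×15.7×1) = 0.001543 K/W
R_vermiculite fill = ln(117.4/52.4)/(2π×0.0781×1) = 1.644 K/W
R_outer film = 1/(h_o·2πr_oL) = 1/(16.8×2π×0.1174×1) = 0.08069 K/W
R_total = 1.726 K/W
Q = ΔT/R_total = 166/1.726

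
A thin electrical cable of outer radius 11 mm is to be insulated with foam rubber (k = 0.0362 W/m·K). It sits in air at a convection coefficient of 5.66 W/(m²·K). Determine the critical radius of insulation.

r_cr ≈ 6.4 mm

For a cylinder r_cr = k/h = 0.0362/5.66
r_cr = 6.4 mm; since the bare radius (11 mm) is above r_cr, any added insulation will reduce heat loss.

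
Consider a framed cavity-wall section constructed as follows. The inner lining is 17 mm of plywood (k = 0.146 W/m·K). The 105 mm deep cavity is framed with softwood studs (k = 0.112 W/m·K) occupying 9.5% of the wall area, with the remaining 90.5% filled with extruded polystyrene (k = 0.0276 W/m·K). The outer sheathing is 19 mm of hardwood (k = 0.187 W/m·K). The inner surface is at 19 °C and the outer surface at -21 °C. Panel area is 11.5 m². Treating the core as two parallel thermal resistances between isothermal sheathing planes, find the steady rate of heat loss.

Q ≈ 145 W

Sheathing layers in series; stud and cavity paths in parallel between them.
R_inner = 0.017/(0.146×11.5) = 0.01013 K/W
R_stud  = 0.105/(0.112×0.095×11.5) = 0.8581 K/W
R_cav   = 0.105/(0.0276×0.905×11.5) = 0.3655 K/W
1/R_core = 1/R_stud + 1/R_cav → R_core = 0.2563 K/W
R_outer = 0.019/(0.187×11.5) = 0.008835 K/W
R_total = 0.2753 K/W
Q = ΔT/R_total = 40/0.2753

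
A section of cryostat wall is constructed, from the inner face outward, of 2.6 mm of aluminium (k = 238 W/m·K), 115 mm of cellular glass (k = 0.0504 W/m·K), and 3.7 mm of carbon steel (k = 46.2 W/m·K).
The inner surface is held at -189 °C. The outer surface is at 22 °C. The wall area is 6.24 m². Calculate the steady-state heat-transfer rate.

Treating each layer as a thermal resistance in series:
R_aluminium = L/(kA) = 0.0026/(238×6.24) = 1.751×10^-6 K/W
R_cellular glass = L/(kA) = 0.115/(0.0504×6.24) = 0.3657 K/W
R_carbon steel = L/(kA) = 0.0037/(46.2×6.24) = 1.283×10^-5 K/W
R_total = 0.3657 K/W
Q = ΔT / R_total = 211 / 0.3657

Q ≈ 577 W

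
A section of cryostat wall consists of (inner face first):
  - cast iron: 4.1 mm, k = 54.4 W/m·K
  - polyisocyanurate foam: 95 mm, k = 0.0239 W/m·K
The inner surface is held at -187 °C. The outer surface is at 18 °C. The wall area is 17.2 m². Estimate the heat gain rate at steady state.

Q ≈ 887 W

Treating each layer as a thermal resistance in series:
R_cast iron = L/(kA) = 0.0041/(54.4×17.2) = 4.382×10^-6 K/W
R_polyisocyanurate foam = L/(kA) = 0.095/(0.0239×17.2) = 0.2311 K/W
R_total = 0.2311 K/W
Q = ΔT / R_total = 205 / 0.2311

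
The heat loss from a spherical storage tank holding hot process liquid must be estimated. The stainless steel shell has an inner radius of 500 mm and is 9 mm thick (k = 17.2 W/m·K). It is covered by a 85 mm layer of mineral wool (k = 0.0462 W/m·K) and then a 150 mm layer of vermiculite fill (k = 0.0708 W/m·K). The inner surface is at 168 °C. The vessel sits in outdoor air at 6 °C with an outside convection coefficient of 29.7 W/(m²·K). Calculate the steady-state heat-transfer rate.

Radial (spherical) resistances in series:
R_stainless steel shell = (1/0.5 − 1/0.509)/(4π×17.2) = 1.636×10^-4 K/W
R_mineral wool = (1/0.509 − 1/0.594)/(4π×0.0462) = 0.4842 K/W
R_vermiculite fill = (1/0.594 − 1/0.744)/(4π×0.0708) = 0.3815 K/W
R_outer film = 1/(h·4πr_o²) = 1/(29.7×4π×0.744²) = 0.00484 K/W
R_total = 0.8707 K/W
Q = ΔT/R_total = 162/0.8707

Q ≈ 186 W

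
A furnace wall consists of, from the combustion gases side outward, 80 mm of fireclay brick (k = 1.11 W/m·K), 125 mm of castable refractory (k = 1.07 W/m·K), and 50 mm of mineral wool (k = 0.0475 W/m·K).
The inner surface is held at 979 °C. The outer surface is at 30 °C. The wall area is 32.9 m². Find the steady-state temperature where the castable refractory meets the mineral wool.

Using the resistance-network approach (series):
R_fireclay brick = L/(kA) = 0.08/(1.11×32.9) = 0.002191 K/W
R_castable refractory = L/(kA) = 0.125/(1.07×32.9) = 0.003551 K/W
R_mineral wool = L/(kA) = 0.05/(0.0475×32.9) = 0.03199 K/W
R_total = 0.03774 K/W;  Q = ΔT/R_total = 949/0.03774 = 25150 W
T_interface = T_inner − Q·ΣR(inner→interface) = 979 − 25100×0.005741

T ≈ 835 °C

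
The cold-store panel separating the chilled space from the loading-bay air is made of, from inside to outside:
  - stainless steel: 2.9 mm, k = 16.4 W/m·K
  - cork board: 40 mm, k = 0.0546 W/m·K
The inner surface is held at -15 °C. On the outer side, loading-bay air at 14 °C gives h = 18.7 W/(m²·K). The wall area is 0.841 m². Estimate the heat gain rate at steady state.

Q ≈ 31 W

Thermal resistances in series:
R_stainless steel = L/(kA) = 0.0029/(16.4×0.841) = 2.103×10^-4 K/W
R_cork board = L/(kA) = 0.04/(0.0546×0.841) = 0.8711 K/W
R_outer film = 1/(h_o·A) = 1/(18.7×0.841) = 0.06359 K/W
R_total = 0.9349 K/W
Q = ΔT / R_total = 29 / 0.9349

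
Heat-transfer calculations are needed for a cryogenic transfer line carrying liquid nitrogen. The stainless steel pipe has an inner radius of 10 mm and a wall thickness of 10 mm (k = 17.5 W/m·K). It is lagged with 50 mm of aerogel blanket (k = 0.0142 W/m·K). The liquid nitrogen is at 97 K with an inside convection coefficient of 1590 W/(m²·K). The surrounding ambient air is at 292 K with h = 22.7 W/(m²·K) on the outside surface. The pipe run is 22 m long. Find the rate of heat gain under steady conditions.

Q ≈ 303 W

Per-layer cylindrical resistances, series-summed:
R_inner film = 1/(h_i·2πr₁L) = 1/(1590×2π×0.01×22) = 4.55×10^-4 K/W
R_stainless steel pipe wall = ln(20/10)/(2π×17.5×22) = 2.865×10^-4 K/W
R_aerogel blanket = ln(70/20)/(2π×0.0142×22) = 0.6382 K/W
R_outer film = 1/(h_o·2πr_oL) = 1/(22.7×2π×0.07×22) = 0.004553 K/W
R_total = 0.6435 K/W
Q = ΔT/R_total = 195/0.6435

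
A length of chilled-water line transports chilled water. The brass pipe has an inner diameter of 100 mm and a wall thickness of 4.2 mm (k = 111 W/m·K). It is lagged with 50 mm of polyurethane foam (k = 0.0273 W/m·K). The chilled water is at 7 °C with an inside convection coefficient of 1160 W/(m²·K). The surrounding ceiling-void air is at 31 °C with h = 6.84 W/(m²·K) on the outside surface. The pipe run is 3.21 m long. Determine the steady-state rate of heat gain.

Q ≈ 19.1 W

Treating each annulus and film as a series resistance:
R_inner film = 1/(h_i·2πr₁L) = 1/(1160×2π×0.05×3.21) = 8.548×10^-4 K/W
R_brass pipe wall = ln(54.2/50)/(2π×111×3.21) = 3.603×10^-5 K/W
R_polyurethane foam = ln(104.2/54.2)/(2π×0.0273×3.21) = 1.187 K/W
R_outer film = 1/(h_o·2πr_oL) = 1/(6.84×2π×0.1042×3.21) = 0.06957 K/W
R_total = 1.258 K/W
Q = ΔT/R_total = 24/1.258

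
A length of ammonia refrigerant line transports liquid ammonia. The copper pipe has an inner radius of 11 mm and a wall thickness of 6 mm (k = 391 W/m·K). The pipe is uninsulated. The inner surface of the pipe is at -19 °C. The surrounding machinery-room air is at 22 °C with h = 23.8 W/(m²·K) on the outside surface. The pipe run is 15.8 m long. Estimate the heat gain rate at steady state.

Treating each annulus and film as a series resistance:
R_copper pipe wall = ln(17/11)/(2π×391×15.8) = 1.121×10^-5 K/W
R_outer film = 1/(h_o·2πr_oL) = 1/(23.8×2π×0.017×15.8) = 0.0249 K/W
R_total = 0.02491 K/W
Q = ΔT/R_total = 41/0.02491

Q ≈ 1650 W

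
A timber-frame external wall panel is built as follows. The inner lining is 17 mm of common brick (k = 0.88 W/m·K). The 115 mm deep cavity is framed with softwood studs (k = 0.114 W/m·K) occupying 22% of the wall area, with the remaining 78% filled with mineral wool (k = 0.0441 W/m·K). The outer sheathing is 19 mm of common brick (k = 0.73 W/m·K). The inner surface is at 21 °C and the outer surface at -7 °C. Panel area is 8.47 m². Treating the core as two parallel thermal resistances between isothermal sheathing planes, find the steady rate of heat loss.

Sheathing layers in series; stud and cavity paths in parallel between them.
R_inner = 0.017/(0.88×8.47) = 0.002281 K/W
R_stud  = 0.115/(0.114×0.22×8.47) = 0.5414 K/W
R_cav   = 0.115/(0.0441×0.78×8.47) = 0.3947 K/W
1/R_core = 1/R_stud + 1/R_cav → R_core = 0.2283 K/W
R_outer = 0.019/(0.73×8.47) = 0.003073 K/W
R_total = 0.2336 K/W
Q = ΔT/R_total = 28/0.2336

Q ≈ 120 W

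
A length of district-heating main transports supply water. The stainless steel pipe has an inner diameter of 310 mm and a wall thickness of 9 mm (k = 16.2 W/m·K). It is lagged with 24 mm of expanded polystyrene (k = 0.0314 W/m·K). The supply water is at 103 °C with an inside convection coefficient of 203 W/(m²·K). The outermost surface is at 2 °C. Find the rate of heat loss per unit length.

q′ ≈ 145 W/m

Radial resistances (cylindrical: R_cond = ln(r_o/r_i)/(2πkL), R_conv = 1/(h·2πrL)):
R_inner film = 1/(h_i·2πr₁L) = 1/(203×2π×0.155×1) = 0.005058 K/W
R_stainless steel pipe wall = ln(164/155)/(2π×16.2×1) = 5.545×10^-4 K/W
R_expanded polystyrene = ln(188/164)/(2π×0.0314×1) = 0.6923 K/W
R_total = 0.6979 K/W
Q = ΔT/R_total = 101/0.6979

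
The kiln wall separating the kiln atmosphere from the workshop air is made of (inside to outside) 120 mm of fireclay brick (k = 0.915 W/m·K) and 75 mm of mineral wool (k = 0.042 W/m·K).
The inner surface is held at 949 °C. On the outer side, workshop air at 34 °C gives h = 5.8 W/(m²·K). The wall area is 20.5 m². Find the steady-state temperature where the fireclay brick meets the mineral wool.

Treating each layer as a thermal resistance in series:
R_fireclay brick = L/(kA) = 0.12/(0.915×20.5) = 0.006397 K/W
R_mineral wool = L/(kA) = 0.075/(0.042×20.5) = 0.08711 K/W
R_outer film = 1/(h_o·A) = 1/(5.8×20.5) = 0.00841 K/W
R_total = 0.1019 K/W;  Q = ΔT/R_total = 915/0.1019 = 8978 W
T_interface = T_inner − Q·ΣR(inner→interface) = 949 − 8980×0.006397

T ≈ 892 °C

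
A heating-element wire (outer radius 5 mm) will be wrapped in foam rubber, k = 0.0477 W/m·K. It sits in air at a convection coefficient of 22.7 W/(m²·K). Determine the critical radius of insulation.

For a cylinder r_cr = k/h = 0.0477/22.7
r_cr = 2.1 mm; since the bare radius (5 mm) is above r_cr, any added insulation will reduce heat loss.

r_cr ≈ 2.1 mm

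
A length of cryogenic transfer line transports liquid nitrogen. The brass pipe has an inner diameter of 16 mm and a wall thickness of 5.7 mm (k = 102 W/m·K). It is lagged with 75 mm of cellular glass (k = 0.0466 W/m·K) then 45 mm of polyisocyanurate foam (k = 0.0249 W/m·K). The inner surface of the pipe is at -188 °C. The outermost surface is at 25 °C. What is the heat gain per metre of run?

q′ ≈ 23.7 W/m

Per-layer cylindrical resistances, series-summed:
R_brass pipe wall = ln(13.7/8)/(2π×102×1) = 8.394×10^-4 K/W
R_cellular glass = ln(88.7/13.7)/(2π×0.0466×1) = 6.379 K/W
R_polyisocyanurate foam = ln(133.7/88.7)/(2π×0.0249×1) = 2.623 K/W
R_total = 9.003 K/W
Q = ΔT/R_total = 213/9.003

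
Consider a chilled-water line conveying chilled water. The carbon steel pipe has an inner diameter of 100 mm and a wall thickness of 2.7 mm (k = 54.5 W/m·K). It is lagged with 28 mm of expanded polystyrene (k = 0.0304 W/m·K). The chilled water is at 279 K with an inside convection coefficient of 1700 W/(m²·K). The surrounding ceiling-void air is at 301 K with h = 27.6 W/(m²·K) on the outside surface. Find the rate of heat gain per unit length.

q′ ≈ 9.55 W/m

Cylindrical conduction, so R = ln(r₂/r₁)/(2πkL) per layer, in series:
R_inner film = 1/(h_i·2πr₁L) = 1/(1700×2π×0.05×1) = 0.001872 K/W
R_carbon steel pipe wall = ln(52.7/50)/(2π×54.5×1) = 1.536×10^-4 K/W
R_expanded polystyrene = ln(80.7/52.7)/(2π×0.0304×1) = 2.231 K/W
R_outer film = 1/(h_o·2πr_oL) = 1/(27.6×2π×0.0807×1) = 0.07146 K/W
R_total = 2.304 K/W
Q = ΔT/R_total = 22/2.304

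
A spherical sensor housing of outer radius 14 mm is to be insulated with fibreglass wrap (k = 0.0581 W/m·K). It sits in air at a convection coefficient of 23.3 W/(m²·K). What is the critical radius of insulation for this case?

r_cr ≈ 4.99 mm

For a sphere r_cr = 2k/h = 2×0.0581/23.3
r_cr = 4.99 mm; since the bare radius (14 mm) is above r_cr, any added insulation will reduce heat loss.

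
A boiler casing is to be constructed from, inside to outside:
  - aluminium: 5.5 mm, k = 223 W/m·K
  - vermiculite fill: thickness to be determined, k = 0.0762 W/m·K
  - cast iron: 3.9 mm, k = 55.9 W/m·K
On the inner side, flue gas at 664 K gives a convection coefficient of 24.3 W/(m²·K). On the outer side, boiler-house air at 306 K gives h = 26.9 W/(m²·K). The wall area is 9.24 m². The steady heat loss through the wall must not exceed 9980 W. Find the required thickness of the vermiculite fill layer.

Treating each layer as a thermal resistance in series:
R_inner film = 1/(h_i·A) = 1/(24.3×9.24) = 0.004454 K/W
R_aluminium = L/(kA) = 0.0055/(223×9.24) = 2.669×10^-6 K/W
R_cast iron = L/(kA) = 0.0039/(55.9×9.24) = 7.551×10^-6 K/W
R_outer film = 1/(h_o·A) = 1/(26.9×9.24) = 0.004023 K/W
Sum of the known resistances R_other = 0.008487 K/W
Required total resistance R_tot = ΔT/Q_allow = 358/9980 = 0.03587 K/W
R_vermiculite fill = R_tot − R_other = 0.02738 K/W
L = R·k·A = 0.02738×0.0762×9.24

L ≈ 19.3 mm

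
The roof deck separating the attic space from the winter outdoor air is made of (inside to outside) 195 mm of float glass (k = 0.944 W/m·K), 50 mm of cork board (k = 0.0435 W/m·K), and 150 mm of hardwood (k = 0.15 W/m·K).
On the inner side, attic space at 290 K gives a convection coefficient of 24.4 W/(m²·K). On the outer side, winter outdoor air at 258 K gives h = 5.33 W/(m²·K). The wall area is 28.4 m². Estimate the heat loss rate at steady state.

Series thermal resistances:
R_inner film = 1/(h_i·A) = 1/(24.4×28.4) = 0.001443 K/W
R_float glass = L/(kA) = 0.195/(0.944×28.4) = 0.007274 K/W
R_cork board = L/(kA) = 0.05/(0.0435×28.4) = 0.04047 K/W
R_hardwood = L/(kA) = 0.15/(0.15×28.4) = 0.03521 K/W
R_outer film = 1/(h_o·A) = 1/(5.33×28.4) = 0.006606 K/W
R_total = 0.09101 K/W
Q = ΔT / R_total = 32 / 0.09101

Q ≈ 352 W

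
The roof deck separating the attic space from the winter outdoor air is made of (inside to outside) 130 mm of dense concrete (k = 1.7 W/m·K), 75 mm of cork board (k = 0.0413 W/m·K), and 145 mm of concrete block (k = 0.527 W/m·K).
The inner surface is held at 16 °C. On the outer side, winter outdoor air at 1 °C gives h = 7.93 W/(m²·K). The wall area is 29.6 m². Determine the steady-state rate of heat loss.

Q ≈ 194 W

Treating each layer as a thermal resistance in series:
R_dense concrete = L/(kA) = 0.13/(1.7×29.6) = 0.002583 K/W
R_cork board = L/(kA) = 0.075/(0.0413×29.6) = 0.06135 K/W
R_concrete block = L/(kA) = 0.145/(0.527×29.6) = 0.009295 K/W
R_outer film = 1/(h_o·A) = 1/(7.93×29.6) = 0.00426 K/W
R_total = 0.07749 K/W
Q = ΔT / R_total = 15 / 0.07749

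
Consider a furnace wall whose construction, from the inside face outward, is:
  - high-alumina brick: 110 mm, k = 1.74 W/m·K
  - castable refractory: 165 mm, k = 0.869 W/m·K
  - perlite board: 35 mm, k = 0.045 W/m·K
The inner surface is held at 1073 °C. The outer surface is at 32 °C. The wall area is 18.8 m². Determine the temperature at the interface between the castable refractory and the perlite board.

Treating each layer as a thermal resistance in series:
R_high-alumina brick = L/(kA) = 0.11/(1.74×18.8) = 0.003363 K/W
R_castable refractory = L/(kA) = 0.165/(0.869×18.8) = 0.0101 K/W
R_perlite board = L/(kA) = 0.035/(0.045×18.8) = 0.04137 K/W
R_total = 0.05483 K/W;  Q = ΔT/R_total = 1041/0.05483 = 18980 W
T_interface = T_inner − Q·ΣR(inner→interface) = 1073 − 19000×0.01346

T ≈ 817 °C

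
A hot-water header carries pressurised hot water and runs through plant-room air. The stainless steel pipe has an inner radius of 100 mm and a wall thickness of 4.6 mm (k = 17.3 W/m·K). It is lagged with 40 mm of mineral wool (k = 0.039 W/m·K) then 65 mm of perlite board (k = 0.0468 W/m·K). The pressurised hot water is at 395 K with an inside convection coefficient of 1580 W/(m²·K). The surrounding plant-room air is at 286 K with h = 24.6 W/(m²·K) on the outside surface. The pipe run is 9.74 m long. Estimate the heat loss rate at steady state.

Radial resistances (cylindrical: R_cond = ln(r_o/r_i)/(2πkL), R_conv = 1/(h·2πrL)):
R_inner film = 1/(h_i·2πr₁L) = 1/(1580×2π×0.1×9.74) = 1.034×10^-4 K/W
R_stainless steel pipe wall = ln(104.6/100)/(2π×17.3×9.74) = 4.248×10^-5 K/W
R_mineral wool = ln(144.6/104.6)/(2π×0.039×9.74) = 0.1357 K/W
R_perlite board = ln(209.6/144.6)/(2π×0.0468×9.74) = 0.1296 K/W
R_outer film = 1/(h_o·2πr_oL) = 1/(24.6×2π×0.2096×9.74) = 0.003169 K/W
R_total = 0.2686 K/W
Q = ΔT/R_total = 109/0.2686

Q ≈ 406 W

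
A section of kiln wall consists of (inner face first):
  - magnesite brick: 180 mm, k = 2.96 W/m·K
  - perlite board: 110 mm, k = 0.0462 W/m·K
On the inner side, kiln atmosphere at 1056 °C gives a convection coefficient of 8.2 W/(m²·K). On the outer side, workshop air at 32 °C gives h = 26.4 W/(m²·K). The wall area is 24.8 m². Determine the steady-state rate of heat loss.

Q ≈ 9760 W

Series thermal resistances:
R_inner film = 1/(h_i·A) = 1/(8.2×24.8) = 0.004917 K/W
R_magnesite brick = L/(kA) = 0.18/(2.96×24.8) = 0.002452 K/W
R_perlite board = L/(kA) = 0.11/(0.0462×24.8) = 0.09601 K/W
R_outer film = 1/(h_o·A) = 1/(26.4×24.8) = 0.001527 K/W
R_total = 0.1049 K/W
Q = ΔT / R_total = 1024 / 0.1049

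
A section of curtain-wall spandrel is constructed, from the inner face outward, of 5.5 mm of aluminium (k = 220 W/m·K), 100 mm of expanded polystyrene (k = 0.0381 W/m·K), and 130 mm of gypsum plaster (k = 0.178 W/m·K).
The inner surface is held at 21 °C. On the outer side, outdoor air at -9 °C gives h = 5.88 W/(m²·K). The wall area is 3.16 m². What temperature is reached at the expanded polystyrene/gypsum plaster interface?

Model the wall as resistances in series:
R_aluminium = L/(kA) = 0.0055/(220×3.16) = 7.911×10^-6 K/W
R_expanded polystyrene = L/(kA) = 0.1/(0.0381×3.16) = 0.8306 K/W
R_gypsum plaster = L/(kA) = 0.13/(0.178×3.16) = 0.2311 K/W
R_outer film = 1/(h_o·A) = 1/(5.88×3.16) = 0.05382 K/W
R_total = 1.116 K/W;  Q = ΔT/R_total = 30/1.116 = 26.89 W
T_interface = T_inner − Q·ΣR(inner→interface) = 21 − 26.9×0.8306

T ≈ -1.34 °C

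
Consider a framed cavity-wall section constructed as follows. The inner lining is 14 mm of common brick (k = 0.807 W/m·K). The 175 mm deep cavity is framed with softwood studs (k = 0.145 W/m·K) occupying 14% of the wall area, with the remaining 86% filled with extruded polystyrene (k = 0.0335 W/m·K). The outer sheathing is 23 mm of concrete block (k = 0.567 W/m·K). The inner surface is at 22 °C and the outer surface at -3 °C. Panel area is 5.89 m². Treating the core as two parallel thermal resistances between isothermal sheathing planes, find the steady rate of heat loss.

Q ≈ 40.7 W

Sheathing layers in series; stud and cavity paths in parallel between them.
R_inner = 0.014/(0.807×5.89) = 0.002945 K/W
R_stud  = 0.175/(0.145×0.14×5.89) = 1.464 K/W
R_cav   = 0.175/(0.0335×0.86×5.89) = 1.031 K/W
1/R_core = 1/R_stud + 1/R_cav → R_core = 0.605 K/W
R_outer = 0.023/(0.567×5.89) = 0.006887 K/W
R_total = 0.6148 K/W
Q = ΔT/R_total = 25/0.6148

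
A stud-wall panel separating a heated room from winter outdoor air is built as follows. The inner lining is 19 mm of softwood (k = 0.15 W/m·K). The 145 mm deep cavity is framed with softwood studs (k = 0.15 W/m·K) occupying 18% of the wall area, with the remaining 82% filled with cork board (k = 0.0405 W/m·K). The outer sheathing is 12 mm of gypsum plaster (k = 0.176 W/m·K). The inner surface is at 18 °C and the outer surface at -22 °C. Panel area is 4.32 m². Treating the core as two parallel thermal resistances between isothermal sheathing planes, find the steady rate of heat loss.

Sheathing layers in series; stud and cavity paths in parallel between them.
R_inner = 0.019/(0.15×4.32) = 0.02932 K/W
R_stud  = 0.145/(0.15×0.18×4.32) = 1.243 K/W
R_cav   = 0.145/(0.0405×0.82×4.32) = 1.011 K/W
1/R_core = 1/R_stud + 1/R_cav → R_core = 0.5575 K/W
R_outer = 0.012/(0.176×4.32) = 0.01578 K/W
R_total = 0.6026 K/W
Q = ΔT/R_total = 40/0.6026

Q ≈ 66.4 W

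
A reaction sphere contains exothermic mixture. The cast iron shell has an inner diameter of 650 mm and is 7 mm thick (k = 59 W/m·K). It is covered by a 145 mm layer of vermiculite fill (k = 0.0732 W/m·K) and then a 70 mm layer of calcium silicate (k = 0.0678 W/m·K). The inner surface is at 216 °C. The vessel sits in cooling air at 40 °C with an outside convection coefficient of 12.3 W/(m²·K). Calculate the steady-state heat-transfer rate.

Q ≈ 132 W

Spherical conduction: R = (1/r_in − 1/r_out)/(4πk) per layer; series-sum.
R_cast iron shell = (1/0.325 − 1/0.332)/(4π×59) = 8.75×10^-5 K/W
R_vermiculite fill = (1/0.332 − 1/0.477)/(4π×0.0732) = 0.9954 K/W
R_calcium silicate = (1/0.477 − 1/0.547)/(4π×0.0678) = 0.3149 K/W
R_outer film = 1/(h·4πr_o²) = 1/(12.3×4π×0.547²) = 0.02162 K/W
R_total = 1.332 K/W
Q = ΔT/R_total = 176/1.332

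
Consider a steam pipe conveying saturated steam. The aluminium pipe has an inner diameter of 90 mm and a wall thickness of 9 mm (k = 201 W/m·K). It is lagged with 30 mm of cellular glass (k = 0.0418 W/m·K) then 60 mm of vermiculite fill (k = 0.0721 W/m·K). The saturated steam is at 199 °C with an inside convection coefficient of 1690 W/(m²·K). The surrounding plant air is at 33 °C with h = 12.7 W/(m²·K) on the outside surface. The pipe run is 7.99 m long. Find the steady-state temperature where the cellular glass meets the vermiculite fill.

T ≈ 105 °C

Per-layer cylindrical resistances, series-summed:
R_inner film = 1/(h_i·2πr₁L) = 1/(1690×2π×0.045×7.99) = 2.619×10^-4 K/W
R_aluminium pipe wall = ln(54/45)/(2π×201×7.99) = 1.807×10^-5 K/W
R_cellular glass = ln(84/54)/(2π×0.0418×7.99) = 0.2105 K/W
R_vermiculite fill = ln(144/84)/(2π×0.0721×7.99) = 0.1489 K/W
R_outer film = 1/(h_o·2πr_oL) = 1/(12.7×2π×0.144×7.99) = 0.01089 K/W
R_total = 0.3706 K/W
Q = ΔT/R_total = 166/0.3706
Q = 448 W
T_interface = T_inner − Q·ΣR(inner→interface) = 199 − 448×0.2108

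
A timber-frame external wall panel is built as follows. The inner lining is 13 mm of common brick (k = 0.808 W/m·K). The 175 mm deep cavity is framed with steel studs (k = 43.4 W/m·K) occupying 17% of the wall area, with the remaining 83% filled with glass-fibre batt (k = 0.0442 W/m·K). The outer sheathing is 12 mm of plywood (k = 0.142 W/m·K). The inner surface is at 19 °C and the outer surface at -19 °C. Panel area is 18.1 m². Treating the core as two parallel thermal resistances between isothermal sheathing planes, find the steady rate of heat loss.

Sheathing layers in series; stud and cavity paths in parallel between them.
R_inner = 0.013/(0.808×18.1) = 8.889×10^-4 K/W
R_stud  = 0.175/(43.4×0.17×18.1) = 0.00131 K/W
R_cav   = 0.175/(0.0442×0.83×18.1) = 0.2635 K/W
1/R_core = 1/R_stud + 1/R_cav → R_core = 0.001304 K/W
R_outer = 0.012/(0.142×18.1) = 0.004669 K/W
R_total = 0.006862 K/W
Q = ΔT/R_total = 38/0.006862

Q ≈ 5540 W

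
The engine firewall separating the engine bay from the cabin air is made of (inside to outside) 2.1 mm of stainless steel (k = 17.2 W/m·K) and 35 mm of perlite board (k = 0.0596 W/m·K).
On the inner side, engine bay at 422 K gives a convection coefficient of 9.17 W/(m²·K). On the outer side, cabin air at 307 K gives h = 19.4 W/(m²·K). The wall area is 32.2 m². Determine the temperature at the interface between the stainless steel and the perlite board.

T ≈ 405 K

Thermal resistances in series:
R_inner film = 1/(h_i·A) = 1/(9.17×32.2) = 0.003387 K/W
R_stainless steel = L/(kA) = 0.0021/(17.2×32.2) = 3.792×10^-6 K/W
R_perlite board = L/(kA) = 0.035/(0.0596×32.2) = 0.01824 K/W
R_outer film = 1/(h_o·A) = 1/(19.4×32.2) = 0.001601 K/W
R_total = 0.02323 K/W;  Q = ΔT/R_total = 115/0.02323 = 4951 W
T_interface = T_inner − Q·ΣR(inner→interface) = 422 − 4950×0.00339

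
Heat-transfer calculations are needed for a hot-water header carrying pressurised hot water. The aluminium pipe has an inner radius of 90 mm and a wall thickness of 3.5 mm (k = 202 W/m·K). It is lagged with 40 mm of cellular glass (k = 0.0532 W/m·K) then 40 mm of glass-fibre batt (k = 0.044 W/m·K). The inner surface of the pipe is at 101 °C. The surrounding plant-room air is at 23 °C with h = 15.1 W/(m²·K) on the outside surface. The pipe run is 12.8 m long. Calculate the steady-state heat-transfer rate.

Treating each annulus and film as a series resistance:
R_aluminium pipe wall = ln(93.5/90)/(2π×202×12.8) = 2.348×10^-6 K/W
R_cellular glass = ln(133.5/93.5)/(2π×0.0532×12.8) = 0.08324 K/W
R_glass-fibre batt = ln(173.5/133.5)/(2π×0.044×12.8) = 0.07406 K/W
R_outer film = 1/(h_o·2πr_oL) = 1/(15.1×2π×0.1735×12.8) = 0.004746 K/W
R_total = 0.162 K/W
Q = ΔT/R_total = 78/0.162

Q ≈ 481 W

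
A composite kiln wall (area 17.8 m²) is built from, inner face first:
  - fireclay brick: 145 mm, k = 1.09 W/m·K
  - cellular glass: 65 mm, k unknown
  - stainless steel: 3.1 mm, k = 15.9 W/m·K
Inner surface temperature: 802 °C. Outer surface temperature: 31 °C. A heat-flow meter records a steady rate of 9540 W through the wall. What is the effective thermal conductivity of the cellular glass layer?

Series thermal resistances:
R_fireclay brick = L/(kA) = 0.145/(1.09×17.8) = 0.007473 K/W
R_stainless steel = L/(kA) = 0.0031/(15.9×17.8) = 1.095×10^-5 K/W
Sum of known resistances R_other = 0.007484 K/W
Total R = ΔT/Q = 771/9540 = 0.08082 K/W
R_cellular glass = R_total − R_other = 0.07333 K/W
k = L/(R·A) = 0.065/(0.07333×17.8)

k ≈ 0.0498 W/(m·K)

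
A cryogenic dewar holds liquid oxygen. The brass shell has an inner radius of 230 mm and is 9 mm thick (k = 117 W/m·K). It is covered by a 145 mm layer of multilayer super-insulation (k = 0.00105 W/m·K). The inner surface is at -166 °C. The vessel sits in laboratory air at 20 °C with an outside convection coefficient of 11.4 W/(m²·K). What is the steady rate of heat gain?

For a spherical shell R = (1/r₁ − 1/r₂)/(4πk); film R = 1/(h·4πr²). In series:
R_brass shell = (1/0.23 − 1/0.239)/(4π×117) = 1.114×10^-4 K/W
R_multilayer super-insulation = (1/0.239 − 1/0.384)/(4π×0.00105) = 119.7 K/W
R_outer film = 1/(h·4πr_o²) = 1/(11.4×4π×0.384²) = 0.04734 K/W
R_total = 119.8 K/W
Q = ΔT/R_total = 186/119.8

Q ≈ 1.55 W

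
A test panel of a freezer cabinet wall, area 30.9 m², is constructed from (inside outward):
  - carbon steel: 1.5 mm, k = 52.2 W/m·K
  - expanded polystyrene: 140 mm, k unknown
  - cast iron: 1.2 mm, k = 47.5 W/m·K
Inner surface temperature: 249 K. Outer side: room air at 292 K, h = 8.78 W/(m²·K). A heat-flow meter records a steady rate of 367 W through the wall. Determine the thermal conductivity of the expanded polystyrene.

k ≈ 0.0399 W/(m·K)

Treating each layer as a thermal resistance in series:
R_carbon steel = L/(kA) = 0.0015/(52.2×30.9) = 9.3×10^-7 K/W
R_cast iron = L/(kA) = 0.0012/(47.5×30.9) = 8.176×10^-7 K/W
R_outer film = 1/(h_o·A) = 1/(8.78×30.9) = 0.003686 K/W
Sum of known resistances R_other = 0.003688 K/W
Total R = ΔT/Q = 43/367 = 0.1172 K/W
R_expanded polystyrene = R_total − R_other = 0.1135 K/W
k = L/(R·A) = 0.14/(0.1135×30.9)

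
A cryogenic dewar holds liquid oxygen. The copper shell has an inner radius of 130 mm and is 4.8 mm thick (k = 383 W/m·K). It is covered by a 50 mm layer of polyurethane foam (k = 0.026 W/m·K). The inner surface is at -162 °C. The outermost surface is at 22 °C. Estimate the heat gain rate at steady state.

Q ≈ 30 W

For a spherical shell R = (1/r₁ − 1/r₂)/(4πk); film R = 1/(h·4πr²). In series:
R_copper shell = (1/0.13 − 1/0.1348)/(4π×383) = 5.691×10^-5 K/W
R_polyurethane foam = (1/0.1348 − 1/0.1848)/(4π×0.026) = 6.143 K/W
R_total = 6.143 K/W
Q = ΔT/R_total = 184/6.143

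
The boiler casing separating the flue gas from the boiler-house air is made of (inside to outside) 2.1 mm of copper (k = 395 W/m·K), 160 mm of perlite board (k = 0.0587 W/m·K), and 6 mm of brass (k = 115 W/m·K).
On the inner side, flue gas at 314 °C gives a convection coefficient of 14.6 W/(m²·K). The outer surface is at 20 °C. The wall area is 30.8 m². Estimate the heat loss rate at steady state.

Using the resistance-network approach (series):
R_inner film = 1/(h_i·A) = 1/(14.6×30.8) = 0.002224 K/W
R_copper = L/(kA) = 0.0021/(395×30.8) = 1.726×10^-7 K/W
R_perlite board = L/(kA) = 0.16/(0.0587×30.8) = 0.0885 K/W
R_brass = L/(kA) = 0.006/(115×30.8) = 1.694×10^-6 K/W
R_total = 0.09072 K/W
Q = ΔT / R_total = 294 / 0.09072

Q ≈ 3240 W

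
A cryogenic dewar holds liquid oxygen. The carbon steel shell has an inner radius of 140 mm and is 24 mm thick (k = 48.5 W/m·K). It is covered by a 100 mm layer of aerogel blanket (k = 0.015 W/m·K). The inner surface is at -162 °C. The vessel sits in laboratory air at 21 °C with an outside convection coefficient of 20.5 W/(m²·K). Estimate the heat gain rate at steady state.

Q ≈ 14.9 W

Radial (spherical) resistances in series:
R_carbon steel shell = (1/0.14 − 1/0.164)/(4π×48.5) = 0.001715 K/W
R_aerogel blanket = (1/0.164 − 1/0.264)/(4π×0.015) = 12.25 K/W
R_outer film = 1/(h·4πr_o²) = 1/(20.5×4π×0.264²) = 0.0557 K/W
R_total = 12.31 K/W
Q = ΔT/R_total = 183/12.31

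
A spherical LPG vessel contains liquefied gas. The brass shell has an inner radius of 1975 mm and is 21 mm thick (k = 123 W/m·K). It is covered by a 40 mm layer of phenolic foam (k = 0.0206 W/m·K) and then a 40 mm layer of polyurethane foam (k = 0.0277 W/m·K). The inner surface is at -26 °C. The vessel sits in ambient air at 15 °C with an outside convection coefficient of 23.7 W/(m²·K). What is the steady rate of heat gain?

Q ≈ 621 W

For a spherical shell R = (1/r₁ − 1/r₂)/(4πk); film R = 1/(h·4πr²). In series:
R_brass shell = (1/1.975 − 1/1.996)/(4π×123) = 3.446×10^-6 K/W
R_phenolic foam = (1/1.996 − 1/2.036)/(4π×0.0206) = 0.03802 K/W
R_polyurethane foam = (1/2.036 − 1/2.076)/(4π×0.0277) = 0.02719 K/W
R_outer film = 1/(h·4πr_o²) = 1/(23.7×4π×2.076²) = 7.791×10^-4 K/W
R_total = 0.06599 K/W
Q = ΔT/R_total = 41/0.06599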